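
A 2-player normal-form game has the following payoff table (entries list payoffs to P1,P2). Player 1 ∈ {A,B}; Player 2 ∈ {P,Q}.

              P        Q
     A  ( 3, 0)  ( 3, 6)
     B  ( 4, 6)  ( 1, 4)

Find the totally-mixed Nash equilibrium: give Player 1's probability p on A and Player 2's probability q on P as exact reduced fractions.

P1 indiff ⇒ q·3+(1-q)·3 = q·4+(1-q)·1 ⇒ q(-1) = (1-q)(-2) ⇒ q = 2/3
P2 indiff ⇒ p·0+(1-p)·6 = p·6+(1-p)·4 ⇒ p(-6) = (1-p)(-2) ⇒ p = 1/4

p=1/4, q=2/3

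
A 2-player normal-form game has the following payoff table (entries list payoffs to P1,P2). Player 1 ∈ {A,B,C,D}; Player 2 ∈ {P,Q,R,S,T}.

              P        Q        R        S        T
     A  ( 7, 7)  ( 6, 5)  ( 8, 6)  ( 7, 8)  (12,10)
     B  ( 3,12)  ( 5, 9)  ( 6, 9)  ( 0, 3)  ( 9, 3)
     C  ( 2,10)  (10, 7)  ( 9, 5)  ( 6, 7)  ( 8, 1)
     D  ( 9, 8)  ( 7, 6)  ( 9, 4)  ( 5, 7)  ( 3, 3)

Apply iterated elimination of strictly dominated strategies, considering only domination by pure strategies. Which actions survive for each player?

P1 drop B (A beats it: P:7>3 Q:6>5 R:8>6 S:7>0 T:12>9)
P2 drop Q (P beats it: A:7>5 C:10>7 D:8>6)
P2 drop R (P beats it: A:7>6 C:10>5 D:8>4)
P1 drop C (A beats it: P:7>2 S:7>6 T:12>8)
P1→{A,D} P2→{P,S,T}

Survivors P1:{A,D} P2:{P,S,T}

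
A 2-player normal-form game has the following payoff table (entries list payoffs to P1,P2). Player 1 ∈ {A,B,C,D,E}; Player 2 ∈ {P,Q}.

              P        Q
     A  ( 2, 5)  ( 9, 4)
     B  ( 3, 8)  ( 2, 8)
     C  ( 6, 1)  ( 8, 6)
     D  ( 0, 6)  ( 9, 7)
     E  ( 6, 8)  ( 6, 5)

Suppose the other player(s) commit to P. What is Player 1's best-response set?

argmax u_1 = {C,E}

u_1(A vs P) = 2
u_1(B vs P) = 3
u_1(C vs P) = 6
u_1(D vs P) = 0
u_1(E vs P) = 6
max payoff 6 at {C,E}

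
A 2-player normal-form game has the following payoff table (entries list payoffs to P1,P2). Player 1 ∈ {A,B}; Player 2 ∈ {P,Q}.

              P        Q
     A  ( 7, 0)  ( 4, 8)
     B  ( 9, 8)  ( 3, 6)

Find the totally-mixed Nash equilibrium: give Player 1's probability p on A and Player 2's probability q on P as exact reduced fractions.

P1 indiff ⇒ q·7+(1-q)·4 = q·9+(1-q)·3 ⇒ q(-2) = (1-q)(-1) ⇒ q = 1/3
P2 indiff ⇒ p·0+(1-p)·8 = p·8+(1-p)·6 ⇒ p(-8) = (1-p)(-2) ⇒ p = 1/5

(p,q) = (1/5, 1/3)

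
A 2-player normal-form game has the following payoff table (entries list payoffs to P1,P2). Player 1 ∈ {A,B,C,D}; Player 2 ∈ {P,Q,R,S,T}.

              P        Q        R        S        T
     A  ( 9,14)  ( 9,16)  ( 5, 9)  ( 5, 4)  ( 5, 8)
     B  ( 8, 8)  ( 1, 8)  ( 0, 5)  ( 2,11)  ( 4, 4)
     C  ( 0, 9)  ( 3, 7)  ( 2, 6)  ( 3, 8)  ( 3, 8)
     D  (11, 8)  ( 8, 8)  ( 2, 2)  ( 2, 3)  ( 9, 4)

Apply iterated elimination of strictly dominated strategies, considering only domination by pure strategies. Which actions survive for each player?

Remaining: P1:{A,D} P2:{P,Q}

P1 drop B (A beats it: P:9>8 Q:9>1 R:5>0 S:5>2 T:5>4)
P1 drop C (A beats it: P:9>0 Q:9>3 R:5>2 S:5>3 T:5>3)
P2 drop R (P beats it: A:14>9 D:8>2)
P2 drop S (P beats it: A:14>4 D:8>3)
P2 drop T (P beats it: A:14>8 D:8>4)
P1→{A,D} P2→{P,Q}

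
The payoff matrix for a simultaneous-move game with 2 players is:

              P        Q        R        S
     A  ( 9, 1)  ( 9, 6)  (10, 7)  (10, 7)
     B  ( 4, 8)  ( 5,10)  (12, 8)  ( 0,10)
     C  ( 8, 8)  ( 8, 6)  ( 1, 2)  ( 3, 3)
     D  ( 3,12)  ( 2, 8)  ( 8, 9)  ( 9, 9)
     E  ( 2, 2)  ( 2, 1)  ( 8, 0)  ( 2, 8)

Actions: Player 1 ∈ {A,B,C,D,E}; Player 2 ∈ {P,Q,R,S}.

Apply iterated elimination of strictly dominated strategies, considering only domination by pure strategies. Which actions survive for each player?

IESDS → P1:{A,B} P2:{Q,R,S}

P1 drop C (A beats it: P:9>8 Q:9>8 R:10>1 S:10>3)
P1 drop D (A beats it: P:9>3 Q:9>2 R:10>8 S:10>9)
P1 drop E (A beats it: P:9>2 Q:9>2 R:10>8 S:10>2)
P2 drop P (Q beats it: A:6>1 B:10>8)
P1→{A,B} P2→{Q,R,S}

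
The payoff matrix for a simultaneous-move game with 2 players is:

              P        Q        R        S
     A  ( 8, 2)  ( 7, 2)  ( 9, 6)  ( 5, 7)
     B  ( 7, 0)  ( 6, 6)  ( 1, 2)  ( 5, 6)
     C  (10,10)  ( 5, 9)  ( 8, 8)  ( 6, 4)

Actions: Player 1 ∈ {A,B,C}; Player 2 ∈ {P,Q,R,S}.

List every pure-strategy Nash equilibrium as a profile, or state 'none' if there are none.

Nash profiles: (C,P)

(A,P): not NE [P1→C gives 10>8; P2→S gives 7>2]
(A,Q): not NE [P2→S gives 7>2]
(A,R): not NE [P2→S gives 7>6]
(A,S): not NE [P1→C gives 6>5]
(B,P): not NE [P1→C gives 10>7; P2→S gives 6>0]
(B,Q): not NE [P1→A gives 7>6]
(B,R): not NE [P1→A gives 9>1; P2→S gives 6>2]
(B,S): not NE [P1→C gives 6>5]
(C,P): NE
(C,Q): not NE [P1→A gives 7>5; P2→P gives 10>9]
(C,R): not NE [P1→A gives 9>8; P2→P gives 10>8]
(C,S): not NE [P2→P gives 10>4]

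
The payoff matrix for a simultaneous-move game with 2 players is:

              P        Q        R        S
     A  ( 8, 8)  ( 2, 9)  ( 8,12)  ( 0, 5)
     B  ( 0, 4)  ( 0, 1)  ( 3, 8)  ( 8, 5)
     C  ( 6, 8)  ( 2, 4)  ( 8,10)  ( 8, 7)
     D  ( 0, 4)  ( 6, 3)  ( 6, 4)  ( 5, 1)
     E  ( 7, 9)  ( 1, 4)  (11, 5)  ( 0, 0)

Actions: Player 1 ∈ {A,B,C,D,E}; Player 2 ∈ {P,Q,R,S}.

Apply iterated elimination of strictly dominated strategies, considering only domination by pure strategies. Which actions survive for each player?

P2 drop Q (R beats it: A:12>9 B:8>1 C:10>4 D:4>3 E:5>4)
P1 drop D (C beats it: P:6>0 R:8>6 S:8>5)
P2 drop S (R beats it: A:12>5 B:8>5 C:10>7 E:5>0)
P1 drop B (A beats it: P:8>0 R:8>3)
P1 drop C (E beats it: P:7>6 R:11>8)
P1→{A,E} P2→{P,R}

IESDS → P1:{A,E} P2:{P,R}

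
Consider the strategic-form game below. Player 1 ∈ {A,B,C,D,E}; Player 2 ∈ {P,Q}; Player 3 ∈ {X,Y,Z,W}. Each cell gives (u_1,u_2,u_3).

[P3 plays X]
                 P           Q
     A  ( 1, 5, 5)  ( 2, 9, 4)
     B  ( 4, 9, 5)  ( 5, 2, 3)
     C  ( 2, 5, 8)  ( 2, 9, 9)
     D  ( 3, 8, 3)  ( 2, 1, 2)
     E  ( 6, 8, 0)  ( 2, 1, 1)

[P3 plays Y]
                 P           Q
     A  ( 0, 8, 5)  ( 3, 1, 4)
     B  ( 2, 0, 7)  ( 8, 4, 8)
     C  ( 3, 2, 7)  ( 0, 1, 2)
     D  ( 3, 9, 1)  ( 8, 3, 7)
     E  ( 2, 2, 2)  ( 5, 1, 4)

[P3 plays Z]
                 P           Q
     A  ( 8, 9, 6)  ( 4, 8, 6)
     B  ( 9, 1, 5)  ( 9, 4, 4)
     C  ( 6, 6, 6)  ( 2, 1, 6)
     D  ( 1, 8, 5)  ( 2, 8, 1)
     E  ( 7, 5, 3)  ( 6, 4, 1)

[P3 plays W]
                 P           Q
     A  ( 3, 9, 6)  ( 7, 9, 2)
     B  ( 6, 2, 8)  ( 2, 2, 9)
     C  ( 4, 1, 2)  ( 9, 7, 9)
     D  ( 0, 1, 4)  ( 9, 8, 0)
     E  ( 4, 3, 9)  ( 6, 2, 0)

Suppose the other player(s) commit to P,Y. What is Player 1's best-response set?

P1 best: {C,D}

u_1(A vs P,Y) = 0
u_1(B vs P,Y) = 2
u_1(C vs P,Y) = 3
u_1(D vs P,Y) = 3
u_1(E vs P,Y) = 2
max payoff 3 at {C,D}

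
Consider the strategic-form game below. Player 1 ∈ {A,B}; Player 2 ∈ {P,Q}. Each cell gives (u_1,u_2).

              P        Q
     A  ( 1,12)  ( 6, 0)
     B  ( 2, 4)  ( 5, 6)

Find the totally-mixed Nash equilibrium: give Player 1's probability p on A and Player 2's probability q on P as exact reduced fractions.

P1 indiff ⇒ q·1+(1-q)·6 = q·2+(1-q)·5 ⇒ q(-1) = (1-q)(-1) ⇒ q = 1/2
P2 indiff ⇒ p·12+(1-p)·4 = p·0+(1-p)·6 ⇒ p(12) = (1-p)(2) ⇒ p = 1/7

p=1/7, q=1/2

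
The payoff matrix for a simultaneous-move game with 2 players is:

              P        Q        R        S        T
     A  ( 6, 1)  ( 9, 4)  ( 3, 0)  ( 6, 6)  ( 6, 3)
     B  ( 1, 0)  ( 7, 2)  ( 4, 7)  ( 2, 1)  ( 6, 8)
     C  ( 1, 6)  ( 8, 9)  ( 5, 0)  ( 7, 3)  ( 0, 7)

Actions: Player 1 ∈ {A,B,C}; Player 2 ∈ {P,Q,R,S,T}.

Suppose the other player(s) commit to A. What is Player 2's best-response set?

u_2(P vs A) = 1
u_2(Q vs A) = 4
u_2(R vs A) = 0
u_2(S vs A) = 6
u_2(T vs A) = 3
max payoff 6 at {S}

argmax u_2 = {S}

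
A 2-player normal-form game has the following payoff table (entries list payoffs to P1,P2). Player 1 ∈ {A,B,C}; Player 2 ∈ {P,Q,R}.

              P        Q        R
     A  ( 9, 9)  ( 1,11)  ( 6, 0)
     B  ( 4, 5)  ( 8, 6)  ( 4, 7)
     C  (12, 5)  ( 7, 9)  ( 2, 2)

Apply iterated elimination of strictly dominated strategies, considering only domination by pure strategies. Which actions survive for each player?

P2 drop P (Q beats it: A:11>9 B:6>5 C:9>5)
P1 drop C (B beats it: Q:8>7 R:4>2)
P1→{A,B} P2→{Q,R}

Remaining: P1:{A,B} P2:{Q,R}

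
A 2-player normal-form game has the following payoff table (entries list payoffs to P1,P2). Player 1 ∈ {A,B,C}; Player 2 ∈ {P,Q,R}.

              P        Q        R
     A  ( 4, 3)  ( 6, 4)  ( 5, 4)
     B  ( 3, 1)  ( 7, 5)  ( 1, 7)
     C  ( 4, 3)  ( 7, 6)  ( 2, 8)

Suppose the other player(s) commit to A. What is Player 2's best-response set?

u_2(P vs A) = 3
u_2(Q vs A) = 4
u_2(R vs A) = 4
max payoff 4 at {Q,R}

argmax u_2 = {Q,R}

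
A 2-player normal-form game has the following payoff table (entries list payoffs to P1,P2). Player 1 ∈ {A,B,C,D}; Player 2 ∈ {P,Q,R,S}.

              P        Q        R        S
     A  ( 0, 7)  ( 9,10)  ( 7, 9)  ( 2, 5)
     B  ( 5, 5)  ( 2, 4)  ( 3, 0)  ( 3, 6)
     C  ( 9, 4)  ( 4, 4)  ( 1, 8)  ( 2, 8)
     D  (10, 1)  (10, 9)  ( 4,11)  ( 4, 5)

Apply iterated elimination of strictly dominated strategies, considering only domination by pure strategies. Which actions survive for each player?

P1 drop B (D beats it: P:10>5 Q:10>2 R:4>3 S:4>3)
P1 drop C (D beats it: P:10>9 Q:10>4 R:4>1 S:4>2)
P2 drop P (Q beats it: A:10>7 D:9>1)
P2 drop S (Q beats it: A:10>5 D:9>5)
P1→{A,D} P2→{Q,R}

IESDS → P1:{A,D} P2:{Q,R}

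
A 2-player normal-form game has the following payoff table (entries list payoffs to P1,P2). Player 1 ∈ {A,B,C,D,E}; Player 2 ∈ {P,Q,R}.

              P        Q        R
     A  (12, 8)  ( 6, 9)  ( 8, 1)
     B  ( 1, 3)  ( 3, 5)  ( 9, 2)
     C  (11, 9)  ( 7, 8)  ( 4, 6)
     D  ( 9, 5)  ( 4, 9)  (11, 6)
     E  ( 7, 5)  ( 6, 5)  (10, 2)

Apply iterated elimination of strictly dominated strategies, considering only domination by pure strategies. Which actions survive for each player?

P1 drop B (D beats it: P:9>1 Q:4>3 R:11>9)
P2 drop R (Q beats it: A:9>1 C:8>6 D:9>6 E:5>2)
P1 drop D (A beats it: P:12>9 Q:6>4)
P1 drop E (C beats it: P:11>7 Q:7>6)
P1→{A,C} P2→{P,Q}

IESDS → P1:{A,C} P2:{P,Q}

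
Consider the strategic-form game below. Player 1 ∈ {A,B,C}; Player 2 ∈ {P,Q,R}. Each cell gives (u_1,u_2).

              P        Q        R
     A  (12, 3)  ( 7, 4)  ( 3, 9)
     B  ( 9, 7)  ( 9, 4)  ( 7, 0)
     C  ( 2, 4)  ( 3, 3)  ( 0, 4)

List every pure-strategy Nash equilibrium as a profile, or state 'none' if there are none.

(A,P): not NE [P2→R gives 9>3]
(A,Q): not NE [P1→B gives 9>7; P2→R gives 9>4]
(A,R): not NE [P1→B gives 7>3]
(B,P): not NE [P1→A gives 12>9]
(B,Q): not NE [P2→P gives 7>4]
(B,R): not NE [P2→P gives 7>0]
(C,P): not NE [P1→A gives 12>2]
(C,Q): not NE [P1→B gives 9>3; P2→R gives 4>3]
(C,R): not NE [P1→B gives 7>0]

PSNE: ∅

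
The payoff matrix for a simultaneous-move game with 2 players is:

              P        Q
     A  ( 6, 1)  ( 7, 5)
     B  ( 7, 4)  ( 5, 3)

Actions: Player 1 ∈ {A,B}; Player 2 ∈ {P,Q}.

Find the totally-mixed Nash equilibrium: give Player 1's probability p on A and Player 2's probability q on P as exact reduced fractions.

(p,q) = (1/5, 2/3)

P1 indiff ⇒ q·6+(1-q)·7 = q·7+(1-q)·5 ⇒ q(-1) = (1-q)(-2) ⇒ q = 2/3
P2 indiff ⇒ p·1+(1-p)·4 = p·5+(1-p)·3 ⇒ p(-4) = (1-p)(-1) ⇒ p = 1/5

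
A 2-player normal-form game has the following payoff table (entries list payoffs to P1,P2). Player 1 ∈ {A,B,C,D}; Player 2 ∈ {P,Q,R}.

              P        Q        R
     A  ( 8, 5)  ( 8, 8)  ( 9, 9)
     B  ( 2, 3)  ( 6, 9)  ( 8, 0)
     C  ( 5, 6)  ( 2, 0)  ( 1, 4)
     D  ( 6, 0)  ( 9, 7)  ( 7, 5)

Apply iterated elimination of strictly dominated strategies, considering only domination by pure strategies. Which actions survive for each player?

P1 drop B (A beats it: P:8>2 Q:8>6 R:9>8)
P1 drop C (A beats it: P:8>5 Q:8>2 R:9>1)
P2 drop P (Q beats it: A:8>5 D:7>0)
P1→{A,D} P2→{Q,R}

Survivors P1:{A,D} P2:{Q,R}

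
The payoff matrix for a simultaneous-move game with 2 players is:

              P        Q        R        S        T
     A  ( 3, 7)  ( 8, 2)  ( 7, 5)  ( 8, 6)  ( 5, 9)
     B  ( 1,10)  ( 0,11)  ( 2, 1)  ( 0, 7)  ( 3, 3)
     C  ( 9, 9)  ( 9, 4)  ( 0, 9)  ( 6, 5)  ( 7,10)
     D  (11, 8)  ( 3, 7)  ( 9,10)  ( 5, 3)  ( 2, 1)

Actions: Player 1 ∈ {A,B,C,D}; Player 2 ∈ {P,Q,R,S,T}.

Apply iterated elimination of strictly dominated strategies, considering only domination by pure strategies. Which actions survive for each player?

Remaining: P1:{A,C,D} P2:{P,R,T}

P1 drop B (A beats it: P:3>1 Q:8>0 R:7>2 S:8>0 T:5>3)
P2 drop Q (P beats it: A:7>2 C:9>4 D:8>7)
P2 drop S (P beats it: A:7>6 C:9>5 D:8>3)
P1→{A,C,D} P2→{P,R,T}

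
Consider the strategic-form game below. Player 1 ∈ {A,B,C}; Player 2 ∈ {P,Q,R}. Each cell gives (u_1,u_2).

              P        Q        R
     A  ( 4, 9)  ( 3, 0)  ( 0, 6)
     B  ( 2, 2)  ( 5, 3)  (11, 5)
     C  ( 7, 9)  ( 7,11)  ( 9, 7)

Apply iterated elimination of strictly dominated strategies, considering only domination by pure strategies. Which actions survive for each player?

P1 drop A (C beats it: P:7>4 Q:7>3 R:9>0)
P2 drop P (Q beats it: B:3>2 C:11>9)
P1→{B,C} P2→{Q,R}

Remaining: P1:{B,C} P2:{Q,R}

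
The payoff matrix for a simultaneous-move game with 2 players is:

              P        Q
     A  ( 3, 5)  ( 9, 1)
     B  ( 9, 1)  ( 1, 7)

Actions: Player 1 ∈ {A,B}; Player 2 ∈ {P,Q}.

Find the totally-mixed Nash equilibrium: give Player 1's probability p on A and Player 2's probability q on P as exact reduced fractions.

p=3/5, q=4/7

P1 indiff ⇒ q·3+(1-q)·9 = q·9+(1-q)·1 ⇒ q(-6) = (1-q)(-8) ⇒ q = 4/7
P2 indiff ⇒ p·5+(1-p)·1 = p·1+(1-p)·7 ⇒ p(4) = (1-p)(6) ⇒ p = 3/5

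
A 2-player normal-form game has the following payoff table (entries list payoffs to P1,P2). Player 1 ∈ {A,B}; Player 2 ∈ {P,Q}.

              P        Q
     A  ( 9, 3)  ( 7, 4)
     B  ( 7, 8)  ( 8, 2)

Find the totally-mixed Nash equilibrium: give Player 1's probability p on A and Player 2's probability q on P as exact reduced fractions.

P1 indiff ⇒ q·9+(1-q)·7 = q·7+(1-q)·8 ⇒ q(2) = (1-q)(1) ⇒ q = 1/3
P2 indiff ⇒ p·3+(1-p)·8 = p·4+(1-p)·2 ⇒ p(-1) = (1-p)(-6) ⇒ p = 6/7

p=6/7, q=1/3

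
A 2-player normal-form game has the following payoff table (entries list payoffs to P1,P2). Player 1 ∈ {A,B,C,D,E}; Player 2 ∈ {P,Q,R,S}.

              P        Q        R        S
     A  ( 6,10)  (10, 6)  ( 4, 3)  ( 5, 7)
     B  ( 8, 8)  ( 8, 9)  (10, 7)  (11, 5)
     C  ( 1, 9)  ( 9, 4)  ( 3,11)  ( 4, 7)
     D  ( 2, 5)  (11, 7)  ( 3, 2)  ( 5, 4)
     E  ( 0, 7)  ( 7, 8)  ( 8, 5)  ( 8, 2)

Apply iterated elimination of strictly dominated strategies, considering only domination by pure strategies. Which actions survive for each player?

Survivors P1:{A,B,D} P2:{P,Q}

P1 drop C (A beats it: P:6>1 Q:10>9 R:4>3 S:5>4)
P1 drop E (B beats it: P:8>0 Q:8>7 R:10>8 S:11>8)
P2 drop R (P beats it: A:10>3 B:8>7 D:5>2)
P2 drop S (P beats it: A:10>7 B:8>5 D:5>4)
P1→{A,B,D} P2→{P,Q}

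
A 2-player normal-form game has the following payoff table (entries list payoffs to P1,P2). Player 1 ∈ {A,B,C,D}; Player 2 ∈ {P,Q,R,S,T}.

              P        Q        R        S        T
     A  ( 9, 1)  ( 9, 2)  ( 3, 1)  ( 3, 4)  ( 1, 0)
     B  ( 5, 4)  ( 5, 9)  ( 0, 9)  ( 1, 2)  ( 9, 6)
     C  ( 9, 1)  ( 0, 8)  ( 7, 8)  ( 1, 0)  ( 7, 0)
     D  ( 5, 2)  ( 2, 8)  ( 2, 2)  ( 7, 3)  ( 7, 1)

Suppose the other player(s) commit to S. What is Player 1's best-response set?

BR_1 = {D}

u_1(A vs S) = 3
u_1(B vs S) = 1
u_1(C vs S) = 1
u_1(D vs S) = 7
max payoff 7 at {D}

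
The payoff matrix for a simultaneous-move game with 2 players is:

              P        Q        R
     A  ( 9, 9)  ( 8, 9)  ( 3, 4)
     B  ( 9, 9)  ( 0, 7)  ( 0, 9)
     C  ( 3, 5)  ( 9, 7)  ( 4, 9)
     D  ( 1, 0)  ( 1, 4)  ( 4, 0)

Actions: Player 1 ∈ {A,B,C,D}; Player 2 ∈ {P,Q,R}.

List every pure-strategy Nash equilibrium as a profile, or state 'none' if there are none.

(A,P): NE
(A,Q): not NE [P1→C gives 9>8]
(A,R): not NE [P1→D gives 4>3; P2→Q gives 9>4]
(B,P): NE
(B,Q): not NE [P1→C gives 9>0; P2→R gives 9>7]
(B,R): not NE [P1→D gives 4>0]
(C,P): not NE [P1→B gives 9>3; P2→R gives 9>5]
(C,Q): not NE [P2→R gives 9>7]
(C,R): NE
(D,P): not NE [P1→B gives 9>1; P2→Q gives 4>0]
(D,Q): not NE [P1→C gives 9>1]
(D,R): not NE [P2→Q gives 4>0]

NE set: (A,P), (B,P), (C,R)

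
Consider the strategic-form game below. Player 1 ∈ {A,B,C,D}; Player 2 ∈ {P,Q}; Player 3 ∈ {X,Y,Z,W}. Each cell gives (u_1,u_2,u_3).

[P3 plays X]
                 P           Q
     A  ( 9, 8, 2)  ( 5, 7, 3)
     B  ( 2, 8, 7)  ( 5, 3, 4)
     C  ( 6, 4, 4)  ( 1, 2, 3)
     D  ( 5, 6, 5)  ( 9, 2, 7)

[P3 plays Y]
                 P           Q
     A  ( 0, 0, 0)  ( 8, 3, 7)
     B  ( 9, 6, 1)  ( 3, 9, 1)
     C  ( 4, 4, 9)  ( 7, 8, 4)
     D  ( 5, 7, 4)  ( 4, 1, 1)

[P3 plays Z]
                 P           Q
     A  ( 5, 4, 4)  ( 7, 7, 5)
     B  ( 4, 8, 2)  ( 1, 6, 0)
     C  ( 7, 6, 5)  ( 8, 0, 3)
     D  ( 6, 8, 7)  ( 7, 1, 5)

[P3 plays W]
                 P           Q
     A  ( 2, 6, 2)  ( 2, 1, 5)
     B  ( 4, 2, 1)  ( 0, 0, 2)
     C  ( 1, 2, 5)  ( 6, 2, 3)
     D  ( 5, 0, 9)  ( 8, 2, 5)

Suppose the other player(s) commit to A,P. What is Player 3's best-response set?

u_3(X vs A,P) = 2
u_3(Y vs A,P) = 0
u_3(Z vs A,P) = 4
u_3(W vs A,P) = 2
max payoff 4 at {Z}

BR_3 = {Z}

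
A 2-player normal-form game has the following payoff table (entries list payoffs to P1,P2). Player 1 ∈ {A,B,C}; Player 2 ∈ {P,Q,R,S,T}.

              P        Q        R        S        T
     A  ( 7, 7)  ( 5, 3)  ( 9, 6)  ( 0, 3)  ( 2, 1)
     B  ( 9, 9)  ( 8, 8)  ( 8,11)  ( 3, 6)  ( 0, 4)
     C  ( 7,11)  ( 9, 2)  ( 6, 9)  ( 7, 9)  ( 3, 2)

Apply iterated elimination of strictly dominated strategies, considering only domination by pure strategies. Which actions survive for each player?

Survivors P1:{A,B} P2:{P,R}

P2 drop Q (P beats it: A:7>3 B:9>8 C:11>2)
P2 drop S (P beats it: A:7>3 B:9>6 C:11>9)
P2 drop T (P beats it: A:7>1 B:9>4 C:11>2)
P1 drop C (B beats it: P:9>7 R:8>6)
P1→{A,B} P2→{P,R}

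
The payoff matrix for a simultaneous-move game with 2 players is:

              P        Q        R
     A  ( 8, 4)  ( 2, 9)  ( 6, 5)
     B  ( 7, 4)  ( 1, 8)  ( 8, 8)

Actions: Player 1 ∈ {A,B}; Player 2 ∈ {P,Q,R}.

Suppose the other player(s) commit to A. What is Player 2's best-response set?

BR_2 = {Q}

u_2(P vs A) = 4
u_2(Q vs A) = 9
u_2(R vs A) = 5
max payoff 9 at {Q}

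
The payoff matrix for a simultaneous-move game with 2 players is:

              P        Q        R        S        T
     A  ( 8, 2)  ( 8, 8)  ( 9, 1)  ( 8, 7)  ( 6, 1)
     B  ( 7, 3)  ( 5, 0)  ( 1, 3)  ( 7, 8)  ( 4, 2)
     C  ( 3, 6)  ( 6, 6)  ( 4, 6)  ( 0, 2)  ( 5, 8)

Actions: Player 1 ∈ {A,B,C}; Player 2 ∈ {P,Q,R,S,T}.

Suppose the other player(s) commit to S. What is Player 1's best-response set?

P1 best: {A}

u_1(A vs S) = 8
u_1(B vs S) = 7
u_1(C vs S) = 0
max payoff 8 at {A}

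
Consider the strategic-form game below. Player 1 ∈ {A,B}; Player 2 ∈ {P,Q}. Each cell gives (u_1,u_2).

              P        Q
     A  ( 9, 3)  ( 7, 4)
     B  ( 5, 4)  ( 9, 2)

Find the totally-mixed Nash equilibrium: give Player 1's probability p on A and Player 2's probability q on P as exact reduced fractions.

P1 mixes 2/3 on A; P2 mixes 1/3 on P

P1 indiff ⇒ q·9+(1-q)·7 = q·5+(1-q)·9 ⇒ q(4) = (1-q)(2) ⇒ q = 1/3
P2 indiff ⇒ p·3+(1-p)·4 = p·4+(1-p)·2 ⇒ p(-1) = (1-p)(-2) ⇒ p = 2/3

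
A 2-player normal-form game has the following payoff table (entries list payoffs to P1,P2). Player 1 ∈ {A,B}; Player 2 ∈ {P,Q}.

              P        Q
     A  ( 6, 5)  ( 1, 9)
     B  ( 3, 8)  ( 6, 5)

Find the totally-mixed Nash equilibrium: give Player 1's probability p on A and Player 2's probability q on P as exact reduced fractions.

P1 indiff ⇒ q·6+(1-q)·1 = q·3+(1-q)·6 ⇒ q(3) = (1-q)(5) ⇒ q = 5/8
P2 indiff ⇒ p·5+(1-p)·8 = p·9+(1-p)·5 ⇒ p(-4) = (1-p)(-3) ⇒ p = 3/7

P1 mixes 3/7 on A; P2 mixes 5/8 on P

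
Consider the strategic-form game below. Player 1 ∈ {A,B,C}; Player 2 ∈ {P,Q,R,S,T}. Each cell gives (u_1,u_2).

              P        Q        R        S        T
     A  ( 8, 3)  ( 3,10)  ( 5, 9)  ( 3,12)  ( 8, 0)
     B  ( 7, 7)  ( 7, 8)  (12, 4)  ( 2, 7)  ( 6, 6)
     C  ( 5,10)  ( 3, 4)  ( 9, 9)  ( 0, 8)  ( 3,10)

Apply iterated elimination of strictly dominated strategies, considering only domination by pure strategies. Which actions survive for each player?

P1 drop C (B beats it: P:7>5 Q:7>3 R:12>9 S:2>0 T:6>3)
P2 drop P (Q beats it: A:10>3 B:8>7)
P2 drop R (Q beats it: A:10>9 B:8>4)
P2 drop T (Q beats it: A:10>0 B:8>6)
P1→{A,B} P2→{Q,S}

Remaining: P1:{A,B} P2:{Q,S}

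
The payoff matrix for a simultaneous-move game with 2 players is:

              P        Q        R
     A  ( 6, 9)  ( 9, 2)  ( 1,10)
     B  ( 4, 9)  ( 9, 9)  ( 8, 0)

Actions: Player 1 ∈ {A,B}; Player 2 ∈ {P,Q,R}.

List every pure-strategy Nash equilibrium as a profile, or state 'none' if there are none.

Nash profiles: (B,Q)

(A,P): not NE [P2→R gives 10>9]
(A,Q): not NE [P2→R gives 10>2]
(A,R): not NE [P1→B gives 8>1]
(B,P): not NE [P1→A gives 6>4]
(B,Q): NE
(B,R): not NE [P2→Q gives 9>0]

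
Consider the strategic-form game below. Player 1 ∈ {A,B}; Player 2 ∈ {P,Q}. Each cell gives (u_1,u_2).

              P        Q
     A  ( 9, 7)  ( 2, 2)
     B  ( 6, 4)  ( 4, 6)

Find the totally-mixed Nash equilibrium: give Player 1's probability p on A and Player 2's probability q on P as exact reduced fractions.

p=2/7, q=2/5

P1 indiff ⇒ q·9+(1-q)·2 = q·6+(1-q)·4 ⇒ q(3) = (1-q)(2) ⇒ q = 2/5
P2 indiff ⇒ p·7+(1-p)·4 = p·2+(1-p)·6 ⇒ p(5) = (1-p)(2) ⇒ p = 2/7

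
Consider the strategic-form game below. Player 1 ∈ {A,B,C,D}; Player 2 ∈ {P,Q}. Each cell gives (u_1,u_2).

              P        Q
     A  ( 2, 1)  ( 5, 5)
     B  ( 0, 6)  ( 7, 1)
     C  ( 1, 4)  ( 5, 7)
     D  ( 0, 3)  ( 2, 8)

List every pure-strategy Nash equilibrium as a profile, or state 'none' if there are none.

(A,P): not NE [P2→Q gives 5>1]
(A,Q): not NE [P1→B gives 7>5]
(B,P): not NE [P1→A gives 2>0]
(B,Q): not NE [P2→P gives 6>1]
(C,P): not NE [P1→A gives 2>1; P2→Q gives 7>4]
(C,Q): not NE [P1→B gives 7>5]
(D,P): not NE [P1→A gives 2>0; P2→Q gives 8>3]
(D,Q): not NE [P1→B gives 7>2]

PSNE: ∅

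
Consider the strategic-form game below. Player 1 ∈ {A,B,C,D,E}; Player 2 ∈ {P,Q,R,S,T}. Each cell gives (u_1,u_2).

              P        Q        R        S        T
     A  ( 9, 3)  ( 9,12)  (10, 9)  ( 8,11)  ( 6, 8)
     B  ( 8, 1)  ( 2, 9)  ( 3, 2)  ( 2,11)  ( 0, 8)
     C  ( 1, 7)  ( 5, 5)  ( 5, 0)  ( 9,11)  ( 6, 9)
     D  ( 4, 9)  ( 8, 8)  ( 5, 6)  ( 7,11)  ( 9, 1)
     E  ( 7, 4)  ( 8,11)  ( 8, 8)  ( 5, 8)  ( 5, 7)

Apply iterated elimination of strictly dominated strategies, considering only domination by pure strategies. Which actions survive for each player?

IESDS → P1:{A,C} P2:{Q,S}

P1 drop B (A beats it: P:9>8 Q:9>2 R:10>3 S:8>2 T:6>0)
P1 drop E (A beats it: P:9>7 Q:9>8 R:10>8 S:8>5 T:6>5)
P2 drop P (S beats it: A:11>3 C:11>7 D:11>9)
P2 drop R (Q beats it: A:12>9 C:5>0 D:8>6)
P2 drop T (S beats it: A:11>8 C:11>9 D:11>1)
P1 drop D (A beats it: Q:9>8 S:8>7)
P1→{A,C} P2→{Q,S}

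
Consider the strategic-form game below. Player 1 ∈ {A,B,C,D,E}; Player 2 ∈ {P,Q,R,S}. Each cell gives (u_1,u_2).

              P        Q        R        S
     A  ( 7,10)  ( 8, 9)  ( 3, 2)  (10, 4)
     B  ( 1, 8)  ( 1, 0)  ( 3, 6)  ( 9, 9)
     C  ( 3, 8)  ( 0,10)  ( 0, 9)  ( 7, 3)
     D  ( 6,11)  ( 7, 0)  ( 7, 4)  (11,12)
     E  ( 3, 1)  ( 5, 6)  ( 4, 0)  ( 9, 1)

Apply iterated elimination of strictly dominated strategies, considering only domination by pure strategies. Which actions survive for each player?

P1 drop B (D beats it: P:6>1 Q:7>1 R:7>3 S:11>9)
P1 drop C (A beats it: P:7>3 Q:8>0 R:3>0 S:10>7)
P1 drop E (D beats it: P:6>3 Q:7>5 R:7>4 S:11>9)
P2 drop Q (P beats it: A:10>9 D:11>0)
P2 drop R (P beats it: A:10>2 D:11>4)
P1→{A,D} P2→{P,S}

Remaining: P1:{A,D} P2:{P,S}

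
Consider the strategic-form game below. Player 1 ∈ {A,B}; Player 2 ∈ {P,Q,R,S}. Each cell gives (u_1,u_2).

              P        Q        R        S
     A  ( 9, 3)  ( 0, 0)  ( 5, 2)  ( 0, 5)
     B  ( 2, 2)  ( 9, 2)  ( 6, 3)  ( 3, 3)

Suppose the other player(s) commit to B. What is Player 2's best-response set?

argmax u_2 = {R,S}

u_2(P vs B) = 2
u_2(Q vs B) = 2
u_2(R vs B) = 3
u_2(S vs B) = 3
max payoff 3 at {R,S}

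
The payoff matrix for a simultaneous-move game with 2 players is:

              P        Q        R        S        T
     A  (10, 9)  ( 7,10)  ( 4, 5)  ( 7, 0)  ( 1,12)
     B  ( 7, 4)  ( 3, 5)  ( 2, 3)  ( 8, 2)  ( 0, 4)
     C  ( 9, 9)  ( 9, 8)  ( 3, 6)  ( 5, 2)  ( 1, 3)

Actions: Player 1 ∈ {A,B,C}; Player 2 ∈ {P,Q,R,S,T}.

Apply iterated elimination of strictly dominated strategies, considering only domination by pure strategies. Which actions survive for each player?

P2 drop R (P beats it: A:9>5 B:4>3 C:9>6)
P2 drop S (P beats it: A:9>0 B:4>2 C:9>2)
P1 drop B (A beats it: P:10>7 Q:7>3 T:1>0)
P1→{A,C} P2→{P,Q,T}

Survivors P1:{A,C} P2:{P,Q,T}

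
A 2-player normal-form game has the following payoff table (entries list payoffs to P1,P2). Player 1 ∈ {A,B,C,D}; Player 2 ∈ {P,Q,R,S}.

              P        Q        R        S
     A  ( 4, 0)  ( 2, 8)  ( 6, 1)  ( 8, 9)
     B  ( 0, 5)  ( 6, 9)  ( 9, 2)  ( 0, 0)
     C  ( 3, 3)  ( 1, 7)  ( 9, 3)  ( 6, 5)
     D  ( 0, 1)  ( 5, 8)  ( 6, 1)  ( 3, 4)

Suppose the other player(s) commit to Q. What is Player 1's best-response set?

P1 best: {B}

u_1(A vs Q) = 2
u_1(B vs Q) = 6
u_1(C vs Q) = 1
u_1(D vs Q) = 5
max payoff 6 at {B}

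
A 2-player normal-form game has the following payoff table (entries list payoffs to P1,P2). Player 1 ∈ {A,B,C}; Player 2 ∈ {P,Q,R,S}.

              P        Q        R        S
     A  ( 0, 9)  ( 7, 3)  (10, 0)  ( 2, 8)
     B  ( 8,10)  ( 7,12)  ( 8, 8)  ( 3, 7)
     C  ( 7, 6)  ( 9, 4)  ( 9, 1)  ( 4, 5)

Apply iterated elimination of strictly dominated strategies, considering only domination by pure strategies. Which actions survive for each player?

Remaining: P1:{B,C} P2:{P,Q}

P2 drop R (P beats it: A:9>0 B:10>8 C:6>1)
P1 drop A (C beats it: P:7>0 Q:9>7 S:4>2)
P2 drop S (P beats it: B:10>7 C:6>5)
P1→{B,C} P2→{P,Q}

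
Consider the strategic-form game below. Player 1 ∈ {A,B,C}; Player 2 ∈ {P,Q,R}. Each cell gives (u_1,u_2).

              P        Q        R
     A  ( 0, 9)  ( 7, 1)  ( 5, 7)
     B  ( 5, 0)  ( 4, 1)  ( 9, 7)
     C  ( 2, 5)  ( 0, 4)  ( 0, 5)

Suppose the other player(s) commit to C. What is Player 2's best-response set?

P2 best: {P,R}

u_2(P vs C) = 5
u_2(Q vs C) = 4
u_2(R vs C) = 5
max payoff 5 at {P,R}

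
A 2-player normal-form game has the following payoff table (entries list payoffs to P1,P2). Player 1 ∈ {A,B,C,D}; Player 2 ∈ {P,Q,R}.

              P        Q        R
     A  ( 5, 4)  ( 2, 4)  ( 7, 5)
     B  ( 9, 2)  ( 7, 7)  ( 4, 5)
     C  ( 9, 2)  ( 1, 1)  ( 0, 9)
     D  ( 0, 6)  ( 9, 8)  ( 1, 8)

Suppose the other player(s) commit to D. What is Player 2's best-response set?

argmax u_2 = {Q,R}

u_2(P vs D) = 6
u_2(Q vs D) = 8
u_2(R vs D) = 8
max payoff 8 at {Q,R}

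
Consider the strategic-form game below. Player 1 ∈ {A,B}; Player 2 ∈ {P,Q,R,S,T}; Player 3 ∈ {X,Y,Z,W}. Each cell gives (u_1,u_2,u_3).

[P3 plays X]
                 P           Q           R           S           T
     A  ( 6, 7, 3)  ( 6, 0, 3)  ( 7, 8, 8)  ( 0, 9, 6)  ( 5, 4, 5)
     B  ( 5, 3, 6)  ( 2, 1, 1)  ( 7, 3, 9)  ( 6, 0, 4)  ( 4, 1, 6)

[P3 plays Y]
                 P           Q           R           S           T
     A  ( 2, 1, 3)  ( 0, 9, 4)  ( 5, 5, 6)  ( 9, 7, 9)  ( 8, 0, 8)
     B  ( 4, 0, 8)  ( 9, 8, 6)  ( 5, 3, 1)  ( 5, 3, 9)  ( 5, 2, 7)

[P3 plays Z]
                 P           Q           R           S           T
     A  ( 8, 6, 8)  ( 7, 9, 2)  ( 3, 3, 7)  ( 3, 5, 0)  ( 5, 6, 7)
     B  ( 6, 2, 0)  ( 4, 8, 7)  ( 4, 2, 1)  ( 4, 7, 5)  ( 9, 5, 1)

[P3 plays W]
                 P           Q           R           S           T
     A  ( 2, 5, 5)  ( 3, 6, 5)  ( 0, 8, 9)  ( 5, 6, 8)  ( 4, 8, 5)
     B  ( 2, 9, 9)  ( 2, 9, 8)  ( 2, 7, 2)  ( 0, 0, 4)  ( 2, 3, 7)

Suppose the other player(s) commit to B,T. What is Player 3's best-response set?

u_3(X vs B,T) = 6
u_3(Y vs B,T) = 7
u_3(Z vs B,T) = 1
u_3(W vs B,T) = 7
max payoff 7 at {Y,W}

BR_3 = {Y,W}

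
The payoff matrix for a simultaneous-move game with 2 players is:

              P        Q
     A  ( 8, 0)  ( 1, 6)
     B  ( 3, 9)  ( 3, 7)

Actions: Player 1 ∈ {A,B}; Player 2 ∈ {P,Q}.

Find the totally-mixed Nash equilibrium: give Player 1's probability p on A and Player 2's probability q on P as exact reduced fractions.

p=1/4, q=2/7

P1 indiff ⇒ q·8+(1-q)·1 = q·3+(1-q)·3 ⇒ q(5) = (1-q)(2) ⇒ q = 2/7
P2 indiff ⇒ p·0+(1-p)·9 = p·6+(1-p)·7 ⇒ p(-6) = (1-p)(-2) ⇒ p = 1/4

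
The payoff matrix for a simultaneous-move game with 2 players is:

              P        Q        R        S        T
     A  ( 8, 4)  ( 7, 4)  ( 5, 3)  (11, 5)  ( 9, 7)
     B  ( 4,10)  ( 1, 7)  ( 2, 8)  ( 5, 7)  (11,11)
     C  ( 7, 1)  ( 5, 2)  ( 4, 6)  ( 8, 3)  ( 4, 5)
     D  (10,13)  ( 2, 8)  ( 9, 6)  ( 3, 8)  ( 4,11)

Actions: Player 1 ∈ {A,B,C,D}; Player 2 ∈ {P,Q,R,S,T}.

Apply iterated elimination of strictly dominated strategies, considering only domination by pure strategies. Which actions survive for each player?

IESDS → P1:{A,B,D} P2:{P,T}

P1 drop C (A beats it: P:8>7 Q:7>5 R:5>4 S:11>8 T:9>4)
P2 drop Q (T beats it: A:7>4 B:11>7 D:11>8)
P2 drop R (P beats it: A:4>3 B:10>8 D:13>6)
P2 drop S (T beats it: A:7>5 B:11>7 D:11>8)
P1→{A,B,D} P2→{P,T}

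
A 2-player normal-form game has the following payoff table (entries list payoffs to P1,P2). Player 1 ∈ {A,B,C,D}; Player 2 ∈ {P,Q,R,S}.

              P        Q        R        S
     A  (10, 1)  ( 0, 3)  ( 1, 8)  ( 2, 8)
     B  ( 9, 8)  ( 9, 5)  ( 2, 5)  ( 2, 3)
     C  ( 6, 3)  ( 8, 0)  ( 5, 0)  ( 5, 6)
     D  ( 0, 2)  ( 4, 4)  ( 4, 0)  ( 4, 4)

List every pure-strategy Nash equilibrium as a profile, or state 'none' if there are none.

PSNE = {(C,S)}

(A,P): not NE [P2→S gives 8>1]
(A,Q): not NE [P1→B gives 9>0; P2→S gives 8>3]
(A,R): not NE [P1→C gives 5>1]
(A,S): not NE [P1→C gives 5>2]
(B,P): not NE [P1→A gives 10>9]
(B,Q): not NE [P2→P gives 8>5]
(B,R): not NE [P1→C gives 5>2; P2→P gives 8>5]
(B,S): not NE [P1→C gives 5>2; P2→P gives 8>3]
(C,P): not NE [P1→A gives 10>6; P2→S gives 6>3]
(C,Q): not NE [P1→B gives 9>8; P2→S gives 6>0]
(C,R): not NE [P2→S gives 6>0]
(C,S): NE
(D,P): not NE [P1→A gives 10>0; P2→S gives 4>2]
(D,Q): not NE [P1→B gives 9>4]
(D,R): not NE [P1→C gives 5>4; P2→S gives 4>0]
(D,S): not NE [P1→C gives 5>4]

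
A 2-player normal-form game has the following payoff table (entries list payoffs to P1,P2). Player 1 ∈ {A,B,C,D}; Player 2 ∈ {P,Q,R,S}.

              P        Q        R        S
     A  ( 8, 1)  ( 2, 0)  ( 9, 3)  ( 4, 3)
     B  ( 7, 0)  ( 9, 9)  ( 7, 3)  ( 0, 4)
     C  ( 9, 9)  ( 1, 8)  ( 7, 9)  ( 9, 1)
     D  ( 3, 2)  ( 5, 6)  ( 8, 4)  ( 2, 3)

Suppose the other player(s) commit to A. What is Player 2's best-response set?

u_2(P vs A) = 1
u_2(Q vs A) = 0
u_2(R vs A) = 3
u_2(S vs A) = 3
max payoff 3 at {R,S}

BR_2 = {R,S}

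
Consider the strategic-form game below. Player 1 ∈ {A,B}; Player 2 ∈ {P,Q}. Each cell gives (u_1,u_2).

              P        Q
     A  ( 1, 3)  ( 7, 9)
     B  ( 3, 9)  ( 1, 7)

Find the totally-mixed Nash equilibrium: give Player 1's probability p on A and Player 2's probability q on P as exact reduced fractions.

(p,q) = (1/4, 3/4)

P1 indiff ⇒ q·1+(1-q)·7 = q·3+(1-q)·1 ⇒ q(-2) = (1-q)(-6) ⇒ q = 3/4
P2 indiff ⇒ p·3+(1-p)·9 = p·9+(1-p)·7 ⇒ p(-6) = (1-p)(-2) ⇒ p = 1/4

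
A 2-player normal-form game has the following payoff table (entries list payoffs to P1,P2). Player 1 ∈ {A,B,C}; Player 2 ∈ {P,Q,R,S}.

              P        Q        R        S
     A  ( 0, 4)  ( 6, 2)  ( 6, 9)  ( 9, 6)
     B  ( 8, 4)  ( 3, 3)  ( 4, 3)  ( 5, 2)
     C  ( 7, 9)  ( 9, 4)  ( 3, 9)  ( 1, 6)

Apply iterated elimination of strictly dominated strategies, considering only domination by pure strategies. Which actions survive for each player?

Remaining: P1:{A,B} P2:{P,R}

P2 drop Q (P beats it: A:4>2 B:4>3 C:9>4)
P1 drop C (B beats it: P:8>7 R:4>3 S:5>1)
P2 drop S (R beats it: A:9>6 B:3>2)
P1→{A,B} P2→{P,R}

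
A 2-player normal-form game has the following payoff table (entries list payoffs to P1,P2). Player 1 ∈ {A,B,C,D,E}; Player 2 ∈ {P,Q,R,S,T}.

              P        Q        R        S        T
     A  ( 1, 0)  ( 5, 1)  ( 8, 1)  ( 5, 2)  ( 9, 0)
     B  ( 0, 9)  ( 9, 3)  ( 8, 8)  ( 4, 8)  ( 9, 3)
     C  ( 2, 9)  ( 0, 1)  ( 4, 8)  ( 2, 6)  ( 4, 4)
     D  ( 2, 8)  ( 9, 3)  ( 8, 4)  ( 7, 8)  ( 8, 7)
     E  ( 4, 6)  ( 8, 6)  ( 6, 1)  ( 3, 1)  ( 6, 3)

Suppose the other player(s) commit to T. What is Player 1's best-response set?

u_1(A vs T) = 9
u_1(B vs T) = 9
u_1(C vs T) = 4
u_1(D vs T) = 8
u_1(E vs T) = 6
max payoff 9 at {A,B}

argmax u_1 = {A,B}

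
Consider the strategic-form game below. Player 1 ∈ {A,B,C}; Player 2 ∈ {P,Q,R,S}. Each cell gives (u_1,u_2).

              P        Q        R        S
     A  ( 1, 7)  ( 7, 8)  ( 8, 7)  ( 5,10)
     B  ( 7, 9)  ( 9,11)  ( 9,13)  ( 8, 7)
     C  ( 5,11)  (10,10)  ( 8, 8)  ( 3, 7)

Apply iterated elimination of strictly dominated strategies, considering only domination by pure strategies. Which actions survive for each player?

P1 drop A (B beats it: P:7>1 Q:9>7 R:9>8 S:8>5)
P2 drop S (P beats it: B:9>7 C:11>7)
P1→{B,C} P2→{P,Q,R}

Survivors P1:{B,C} P2:{P,Q,R}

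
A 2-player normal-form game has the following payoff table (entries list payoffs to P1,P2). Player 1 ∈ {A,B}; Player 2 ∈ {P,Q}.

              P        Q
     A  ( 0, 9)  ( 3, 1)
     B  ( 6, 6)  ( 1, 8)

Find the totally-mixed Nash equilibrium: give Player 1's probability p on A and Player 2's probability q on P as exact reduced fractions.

P1 indiff ⇒ q·0+(1-q)·3 = q·6+(1-q)·1 ⇒ q(-6) = (1-q)(-2) ⇒ q = 1/4
P2 indiff ⇒ p·9+(1-p)·6 = p·1+(1-p)·8 ⇒ p(8) = (1-p)(2) ⇒ p = 1/5

(p,q) = (1/5, 1/4)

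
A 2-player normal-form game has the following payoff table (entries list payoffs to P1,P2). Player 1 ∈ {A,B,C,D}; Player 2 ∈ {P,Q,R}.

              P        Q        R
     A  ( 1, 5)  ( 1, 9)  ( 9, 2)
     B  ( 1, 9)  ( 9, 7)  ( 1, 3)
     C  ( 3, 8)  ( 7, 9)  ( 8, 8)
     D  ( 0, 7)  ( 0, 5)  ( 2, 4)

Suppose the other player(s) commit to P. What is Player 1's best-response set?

argmax u_1 = {C}

u_1(A vs P) = 1
u_1(B vs P) = 1
u_1(C vs P) = 3
u_1(D vs P) = 0
max payoff 3 at {C}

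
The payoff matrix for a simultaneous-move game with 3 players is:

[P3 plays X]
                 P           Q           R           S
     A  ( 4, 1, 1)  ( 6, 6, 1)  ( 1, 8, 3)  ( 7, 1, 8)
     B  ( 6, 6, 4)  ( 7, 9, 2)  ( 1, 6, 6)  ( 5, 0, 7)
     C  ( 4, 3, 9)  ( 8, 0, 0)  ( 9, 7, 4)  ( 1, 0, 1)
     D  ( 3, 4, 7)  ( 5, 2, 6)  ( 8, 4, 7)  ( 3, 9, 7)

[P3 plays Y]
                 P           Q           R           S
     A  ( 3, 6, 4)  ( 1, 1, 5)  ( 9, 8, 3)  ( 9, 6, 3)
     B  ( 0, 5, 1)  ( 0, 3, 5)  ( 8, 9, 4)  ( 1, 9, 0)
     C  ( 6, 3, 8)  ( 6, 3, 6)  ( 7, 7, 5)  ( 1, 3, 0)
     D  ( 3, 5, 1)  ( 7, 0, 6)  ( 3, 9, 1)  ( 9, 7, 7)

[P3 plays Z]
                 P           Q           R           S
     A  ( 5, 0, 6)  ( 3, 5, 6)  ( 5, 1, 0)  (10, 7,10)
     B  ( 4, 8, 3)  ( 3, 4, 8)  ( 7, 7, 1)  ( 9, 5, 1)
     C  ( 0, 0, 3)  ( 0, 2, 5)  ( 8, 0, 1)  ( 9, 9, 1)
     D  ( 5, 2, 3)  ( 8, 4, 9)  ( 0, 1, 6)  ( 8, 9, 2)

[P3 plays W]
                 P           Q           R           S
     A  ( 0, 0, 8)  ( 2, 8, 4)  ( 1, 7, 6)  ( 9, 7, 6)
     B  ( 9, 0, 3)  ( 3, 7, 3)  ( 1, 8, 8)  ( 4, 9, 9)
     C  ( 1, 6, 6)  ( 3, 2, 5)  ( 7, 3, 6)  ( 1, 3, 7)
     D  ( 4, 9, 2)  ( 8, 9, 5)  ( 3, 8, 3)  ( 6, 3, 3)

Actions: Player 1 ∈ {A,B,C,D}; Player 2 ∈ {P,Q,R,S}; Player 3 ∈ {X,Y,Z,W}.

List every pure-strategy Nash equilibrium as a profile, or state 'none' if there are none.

Nash profiles: (A,S,Z)

(A,P,X): not NE [P1→B gives 6>4; P2→R gives 8>1; P3→W gives 8>1]
(A,P,Y): not NE [P1→C gives 6>3; P2→R gives 8>6; P3→W gives 8>4]
(A,P,Z): not NE [P2→S gives 7>0; P3→W gives 8>6]
(A,P,W): not NE [P1→B gives 9>0; P2→Q gives 8>0]
(A,Q,X): not NE [P1→C gives 8>6; P2→R gives 8>6; P3→Z gives 6>1]
(A,Q,Y): not NE [P1→D gives 7>1; P2→R gives 8>1; P3→Z gives 6>5]
(A,Q,Z): not NE [P1→D gives 8>3; P2→S gives 7>5]
(A,Q,W): not NE [P1→D gives 8>2; P3→Z gives 6>4]
(A,R,X): not NE [P1→C gives 9>1; P3→W gives 6>3]
(A,R,Y): not NE [P3→W gives 6>3]
(A,R,Z): not NE [P1→C gives 8>5; P2→S gives 7>1; P3→W gives 6>0]
(A,R,W): not NE [P1→C gives 7>1; P2→Q gives 8>7]
(A,S,X): not NE [P2→R gives 8>1; P3→Z gives 10>8]
(A,S,Y): not NE [P2→R gives 8>6; P3→Z gives 10>3]
(A,S,Z): NE
(A,S,W): not NE [P2→Q gives 8>7; P3→Z gives 10>6]
(B,P,X): not NE [P2→Q gives 9>6]
(B,P,Y): not NE [P1→C gives 6>0; P2→S gives 9>5; P3→X gives 4>1]
(B,P,Z): not NE [P1→D gives 5>4; P3→X gives 4>3]
(B,P,W): not NE [P2→S gives 9>0; P3→X gives 4>3]
(B,Q,X): not NE [P1→C gives 8>7; P3→Z gives 8>2]
(B,Q,Y): not NE [P1→D gives 7>0; P2→S gives 9>3; P3→Z gives 8>5]
(B,Q,Z): not NE [P1→D gives 8>3; P2→P gives 8>4]
(B,Q,W): not NE [P1→D gives 8>3; P2→S gives 9>7; P3→Z gives 8>3]
(B,R,X): not NE [P1→C gives 9>1; P2→Q gives 9>6; P3→W gives 8>6]
(B,R,Y): not NE [P1→A gives 9>8; P3→W gives 8>4]
(B,R,Z): not NE [P1→C gives 8>7; P2→P gives 8>7; P3→W gives 8>1]
(B,R,W): not NE [P1→C gives 7>1; P2→S gives 9>8]
(B,S,X): not NE [P1→A gives 7>5; P2→Q gives 9>0; P3→W gives 9>7]
(B,S,Y): not NE [P1→D gives 9>1; P3→W gives 9>0]
(B,S,Z): not NE [P1→A gives 10>9; P2→P gives 8>5; P3→W gives 9>1]
(B,S,W): not NE [P1→A gives 9>4]
(C,P,X): not NE [P1→B gives 6>4; P2→R gives 7>3]
(C,P,Y): not NE [P2→R gives 7>3; P3→X gives 9>8]
(C,P,Z): not NE [P1→D gives 5>0; P2→S gives 9>0; P3→X gives 9>3]
(C,P,W): not NE [P1→B gives 9>1; P3→X gives 9>6]
(C,Q,X): not NE [P2→R gives 7>0; P3→Y gives 6>0]
(C,Q,Y): not NE [P1→D gives 7>6; P2→R gives 7>3]
(C,Q,Z): not NE [P1→D gives 8>0; P2→S gives 9>2; P3→Y gives 6>5]
(C,Q,W): not NE [P1→D gives 8>3; P2→P gives 6>2; P3→Y gives 6>5]
(C,R,X): not NE [P3→W gives 6>4]
(C,R,Y): not NE [P1→A gives 9>7; P3→W gives 6>5]
(C,R,Z): not NE [P2→S gives 9>0; P3→W gives 6>1]
(C,R,W): not NE [P2→P gives 6>3]
(C,S,X): not NE [P1→A gives 7>1; P2→R gives 7>0; P3→W gives 7>1]
(C,S,Y): not NE [P1→D gives 9>1; P2→R gives 7>3; P3→W gives 7>0]
(C,S,Z): not NE [P1→A gives 10>9; P3→W gives 7>1]
(C,S,W): not NE [P1→A gives 9>1; P2→P gives 6>3]
(D,P,X): not NE [P1→B gives 6>3; P2→S gives 9>4]
(D,P,Y): not NE [P1→C gives 6>3; P2→R gives 9>5; P3→X gives 7>1]
(D,P,Z): not NE [P2→S gives 9>2; P3→X gives 7>3]
(D,P,W): not NE [P1→B gives 9>4; P3→X gives 7>2]
(D,Q,X): not NE [P1→C gives 8>5; P2→S gives 9>2; P3→Z gives 9>6]
(D,Q,Y): not NE [P2→R gives 9>0; P3→Z gives 9>6]
(D,Q,Z): not NE [P2→S gives 9>4]
(D,Q,W): not NE [P3→Z gives 9>5]
(D,R,X): not NE [P1→C gives 9>8; P2→S gives 9>4]
(D,R,Y): not NE [P1→A gives 9>3; P3→X gives 7>1]
(D,R,Z): not NE [P1→C gives 8>0; P2→S gives 9>1; P3→X gives 7>6]
(D,R,W): not NE [P1→C gives 7>3; P2→Q gives 9>8; P3→X gives 7>3]
(D,S,X): not NE [P1→A gives 7>3]
(D,S,Y): not NE [P2→R gives 9>7]
(D,S,Z): not NE [P1→A gives 10>8; P3→Y gives 7>2]
(D,S,W): not NE [P1→A gives 9>6; P2→Q gives 9>3; P3→Y gives 7>3]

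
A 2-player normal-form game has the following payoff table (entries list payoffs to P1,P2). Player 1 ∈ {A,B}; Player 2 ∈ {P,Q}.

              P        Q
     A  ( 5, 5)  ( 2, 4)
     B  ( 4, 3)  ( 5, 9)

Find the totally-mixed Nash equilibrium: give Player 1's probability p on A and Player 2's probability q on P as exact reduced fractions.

(p,q) = (6/7, 3/4)

P1 indiff ⇒ q·5+(1-q)·2 = q·4+(1-q)·5 ⇒ q(1) = (1-q)(3) ⇒ q = 3/4
P2 indiff ⇒ p·5+(1-p)·3 = p·4+(1-p)·9 ⇒ p(1) = (1-p)(6) ⇒ p = 6/7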